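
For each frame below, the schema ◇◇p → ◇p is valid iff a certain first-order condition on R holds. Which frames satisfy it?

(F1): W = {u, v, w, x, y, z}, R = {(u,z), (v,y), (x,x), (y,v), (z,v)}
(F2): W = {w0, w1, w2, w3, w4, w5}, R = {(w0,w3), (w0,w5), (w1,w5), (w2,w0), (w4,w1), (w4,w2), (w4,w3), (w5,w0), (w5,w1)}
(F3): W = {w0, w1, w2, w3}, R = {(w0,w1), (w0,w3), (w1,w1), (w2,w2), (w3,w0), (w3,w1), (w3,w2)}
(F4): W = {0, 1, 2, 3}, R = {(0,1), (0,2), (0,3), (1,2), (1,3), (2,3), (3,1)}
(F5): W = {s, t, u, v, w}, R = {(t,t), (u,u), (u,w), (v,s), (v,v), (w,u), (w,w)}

(F5)

This is the axiom for transitivity; its first-order frame correspondent is ∀x ∀y ∀z (Rxy ∧ Ryz → Rxz).
(F1): fails — Ruz and Rzv but not Ruv.
(F2): fails — Rw1w5 and Rw5w0 but not Rw1w0.
(F3): fails — Rw3w0 and Rw0w3 but not Rw3w3.
(F4): fails — R23 and R31 but not R21.
(F5): condition met.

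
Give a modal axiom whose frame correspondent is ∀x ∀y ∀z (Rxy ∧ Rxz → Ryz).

◇r → □◇r

A defining formula is ◇r → □◇r (the 5 axiom).
Suppose ◇r→□◇r is valid. Take Rxy, Rxz and set V(r)={y}. Then ◇r at x, so □◇r at x, so ◇r at z, so some w with Rzw has r; w=y, i.e. Rzy. By symmetry of the argument, Ryz.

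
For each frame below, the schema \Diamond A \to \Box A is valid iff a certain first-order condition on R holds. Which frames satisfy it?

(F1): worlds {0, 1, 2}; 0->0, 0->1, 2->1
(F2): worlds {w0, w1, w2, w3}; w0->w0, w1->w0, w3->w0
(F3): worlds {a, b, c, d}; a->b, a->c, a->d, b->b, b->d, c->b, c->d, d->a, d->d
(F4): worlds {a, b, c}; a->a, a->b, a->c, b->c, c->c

(F2)

This is the axiom for partial functionality; its first-order frame correspondent is \forall x \forall y \forall z (Rxy \wedge Rxz \to y = z).
(F1): fails — 0 sees both 0 and 1.
(F2): holds.
(F3): fails — a sees both b and c.
(F4): fails — a sees both a and b.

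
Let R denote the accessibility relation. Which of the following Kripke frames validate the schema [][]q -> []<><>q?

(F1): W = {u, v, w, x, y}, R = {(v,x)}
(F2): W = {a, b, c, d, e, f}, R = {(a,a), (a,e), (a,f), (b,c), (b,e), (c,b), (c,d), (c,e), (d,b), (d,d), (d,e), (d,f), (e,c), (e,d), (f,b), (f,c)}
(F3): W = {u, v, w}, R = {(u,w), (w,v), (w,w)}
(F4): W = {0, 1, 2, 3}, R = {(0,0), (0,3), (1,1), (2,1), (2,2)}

(F2)

This is the axiom for a generalized confluence (Geach) condition; its first-order frame correspondent is forall x forall z (xRz -> exists w (x R^2 w & z R^2 w)).
(F1): fails — vRx but no t with vR²t and xR²t.
(F2): ✓.
(F3): fails — wRv but no t with wR²t and vR²t.
(F4): fails — 0R3 but no w with 0R²w and 3R²w.
Valid on: (F2).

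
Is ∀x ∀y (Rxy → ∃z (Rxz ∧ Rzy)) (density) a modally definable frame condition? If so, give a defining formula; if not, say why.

Definable; □□p → □p defines it

This is a Sahlqvist condition; the C4 axiom □□p → □p defines it.
Suppose □□p→□p is valid. Take Rxy and set V(p)={w : xR²w}. Then □□p at x, so □p at x, so p at y, i.e. ∃z(Rxz∧Rzy).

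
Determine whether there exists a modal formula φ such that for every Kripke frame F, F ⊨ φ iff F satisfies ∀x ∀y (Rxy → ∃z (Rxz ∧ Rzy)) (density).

This is a Sahlqvist condition; the C4 axiom □□p → □p defines it.
Suppose □□p→□p is valid. Take Rxy and set V(p)={w : xR²w}. Then □□p at x, so □p at x, so p at y, i.e. ∃z(Rxz∧Rzy).

Definable; □□p → □p defines it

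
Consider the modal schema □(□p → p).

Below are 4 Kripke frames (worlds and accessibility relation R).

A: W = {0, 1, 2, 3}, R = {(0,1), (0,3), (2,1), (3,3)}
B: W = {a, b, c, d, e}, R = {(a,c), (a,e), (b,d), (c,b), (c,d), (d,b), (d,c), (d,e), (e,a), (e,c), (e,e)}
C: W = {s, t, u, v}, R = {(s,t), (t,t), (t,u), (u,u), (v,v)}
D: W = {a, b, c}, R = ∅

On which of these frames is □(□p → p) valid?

C, D

This is the axiom for shift-reflexivity; its first-order frame correspondent is ∀x ∀y (Rxy → Ryy).
A: fails — R01 but not R11.
B: fails — Rcd but not Rdd.
C: holds.
D: holds.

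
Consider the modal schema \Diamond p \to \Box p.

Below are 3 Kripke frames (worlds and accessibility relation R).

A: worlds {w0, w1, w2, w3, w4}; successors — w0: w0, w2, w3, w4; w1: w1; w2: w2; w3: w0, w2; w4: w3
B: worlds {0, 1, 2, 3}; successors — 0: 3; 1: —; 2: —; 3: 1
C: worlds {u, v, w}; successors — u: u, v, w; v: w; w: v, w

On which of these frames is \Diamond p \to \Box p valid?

This is the axiom for partial functionality; its first-order frame correspondent is \forall x \forall y \forall z (Rxy \wedge Rxz \to y = z).
A: fails — w0 sees both w0 and w2.
B: holds.
C: fails — u sees both u and v.
Valid on: B.

B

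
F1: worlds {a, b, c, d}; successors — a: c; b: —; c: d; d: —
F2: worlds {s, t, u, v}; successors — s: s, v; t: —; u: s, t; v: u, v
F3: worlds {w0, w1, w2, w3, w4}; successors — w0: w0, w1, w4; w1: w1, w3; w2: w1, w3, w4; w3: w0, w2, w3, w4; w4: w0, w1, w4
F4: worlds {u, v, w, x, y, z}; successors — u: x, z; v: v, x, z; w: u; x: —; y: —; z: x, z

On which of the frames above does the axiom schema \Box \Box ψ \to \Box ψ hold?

F3

The schema corresponds to density: \forall x \forall y (Rxy \to \exists z (Rxz \wedge Rzy)).
F1: fails — Rac but no z with Raz and Rzc.
F2: fails — Rut but no z with Ruz and Rzt.
F3: satisfies the condition.
F4: fails — Rwu but no t with Rwt and Rtu.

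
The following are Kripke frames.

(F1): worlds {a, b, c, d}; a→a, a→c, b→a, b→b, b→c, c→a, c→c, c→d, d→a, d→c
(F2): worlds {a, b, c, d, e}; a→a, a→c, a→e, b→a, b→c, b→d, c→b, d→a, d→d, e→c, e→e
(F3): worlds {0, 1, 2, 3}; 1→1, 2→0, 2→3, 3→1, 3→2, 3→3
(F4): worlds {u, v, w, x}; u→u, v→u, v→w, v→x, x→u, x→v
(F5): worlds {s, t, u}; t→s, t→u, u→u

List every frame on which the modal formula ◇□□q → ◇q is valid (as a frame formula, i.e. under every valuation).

Frame correspondent (Sahlqvist): ∀x ∀y (xRy → ∃w (yR²w ∧ xRw)) — i.e. a generalized confluence (Geach) condition.
(F1): holds.
(F2): holds.
(F3): fails — 2R0 but no w with 0R²w and 2Rw.
(F4): fails — vRw but no t with wR²t and vRt.
(F5): fails — tRs but no w with sR²w and tRw.

(F1), (F2)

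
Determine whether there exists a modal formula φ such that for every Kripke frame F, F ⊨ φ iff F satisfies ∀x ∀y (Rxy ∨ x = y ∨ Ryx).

Modal frame validity is preserved under disjoint unions.
Take 2 disjoint single-world reflexive frames: each is trivially connected, but their disjoint union has 2 worlds with no edge between distinct components, so it is not connected.
So no modal formula (or set of formulas) defines exactly the connected frames.

Not definable by any modal formula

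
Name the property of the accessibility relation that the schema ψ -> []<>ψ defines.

Suppose ψ→□◇ψ is valid. Take Rxy and set V(ψ)={x}. Then ψ at x, so □◇ψ at x, so ◇ψ at y, so some z with Ryz has ψ; z=x, i.e. Ryx.
Conversely, any frame satisfying forall x forall y (Rxy -> Ryx) validates the schema.
So the correspondent is symmetry.

Symmetry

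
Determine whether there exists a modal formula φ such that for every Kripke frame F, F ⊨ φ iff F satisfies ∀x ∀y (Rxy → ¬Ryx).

No — not modally definable

Modal frame validity is preserved under surjective bounded morphisms.
The 4-cycle (worlds s,t,u,v with s→t→u→v→s) is asymmetric. Mapping every world to a single reflexive point • is a surjective bounded morphism, and the reflexive point is not asymmetric (R•• but asymmetry requires ¬R••).
So the class is not modally definable.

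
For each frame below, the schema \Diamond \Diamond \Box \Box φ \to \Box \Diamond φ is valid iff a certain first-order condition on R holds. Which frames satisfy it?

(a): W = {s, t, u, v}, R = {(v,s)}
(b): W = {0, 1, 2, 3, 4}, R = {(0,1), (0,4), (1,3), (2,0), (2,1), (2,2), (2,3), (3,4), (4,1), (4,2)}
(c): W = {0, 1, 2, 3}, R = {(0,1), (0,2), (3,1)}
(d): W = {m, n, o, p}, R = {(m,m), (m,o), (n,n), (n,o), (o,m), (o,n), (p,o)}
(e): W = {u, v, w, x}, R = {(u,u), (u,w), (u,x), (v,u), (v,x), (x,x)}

(a), (c), (d)

Frame correspondent (Sahlqvist): \forall x \forall y \forall z ((x R^2 y \wedge xRz) \to \exists w (y R^2 w \wedge zRw)) — i.e. a generalized confluence (Geach) condition.
(a): holds.
(b): fails — 0R²1, 0R1 but no w with 1R²w and 1Rw.
(c): holds.
(d): holds.
(e): fails — uR²u, uRw but no t with uR²t and wRt.
Valid on: (a), (c), (d).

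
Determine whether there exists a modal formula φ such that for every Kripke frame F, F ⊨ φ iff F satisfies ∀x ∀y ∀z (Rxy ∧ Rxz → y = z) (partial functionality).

Yes: it is partial functionality, defined by the CD schema ◇r → □r.
Suppose ◇r→□r is valid. Take Rxy, Rxz and set V(r)={y}. Then ◇r at x, so □r at x, so r at z, i.e. z=y.

Yes, by ◇r → □r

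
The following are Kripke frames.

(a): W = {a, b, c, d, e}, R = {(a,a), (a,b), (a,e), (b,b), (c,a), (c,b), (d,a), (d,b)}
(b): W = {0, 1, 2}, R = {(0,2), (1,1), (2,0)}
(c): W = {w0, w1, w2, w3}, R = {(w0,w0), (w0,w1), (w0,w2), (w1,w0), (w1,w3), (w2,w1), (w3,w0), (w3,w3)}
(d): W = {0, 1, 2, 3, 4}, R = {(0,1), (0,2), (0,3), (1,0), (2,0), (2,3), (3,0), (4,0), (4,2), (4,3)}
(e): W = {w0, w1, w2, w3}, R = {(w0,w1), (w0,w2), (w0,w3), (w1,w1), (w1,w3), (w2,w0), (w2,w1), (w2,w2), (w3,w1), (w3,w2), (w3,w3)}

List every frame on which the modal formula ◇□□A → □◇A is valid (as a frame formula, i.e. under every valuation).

Frame correspondent (Sahlqvist): ∀x ∀y ∀z ((xRy ∧ xRz) → ∃w (yR²w ∧ zRw)) — i.e. a generalized confluence (Geach) condition.
(a): fails — aRa, aRe but no w with aR²w and eRw.
(b): fails — 0R2, 0R2 but no w with 2R²w and 2Rw.
(c): fails — w0Rw2, w0Rw2 but no w with w2R²w and w2Rw.
(d): fails — 0R1, 0R1 but no w with 1R²w and 1Rw.
(e): holds.

(e)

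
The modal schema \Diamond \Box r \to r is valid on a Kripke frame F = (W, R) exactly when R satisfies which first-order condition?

This is frame-equivalent to r → □◇r (substitute ¬r for r and contrapose).
Suppose r→□◇r is valid. Take Rxy and set V(r)={x}. Then r at x, so □◇r at x, so ◇r at y, so some z with Ryz has r; z=x, i.e. Ryx.
The converse is a direct semantic check.
So the correspondent is symmetry.

Symmetry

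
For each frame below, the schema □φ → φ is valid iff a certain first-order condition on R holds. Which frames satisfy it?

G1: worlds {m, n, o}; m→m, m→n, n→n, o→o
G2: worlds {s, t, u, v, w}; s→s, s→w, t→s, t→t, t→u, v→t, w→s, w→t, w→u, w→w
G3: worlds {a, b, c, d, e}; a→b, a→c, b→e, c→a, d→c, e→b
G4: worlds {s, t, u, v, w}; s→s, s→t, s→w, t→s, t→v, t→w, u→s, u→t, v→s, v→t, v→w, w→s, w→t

This is the axiom for reflexivity; its first-order frame correspondent is ∀x Rxx.
G1: ✓.
G2: fails — world u does not see itself.
G3: fails — world a does not see itself.
G4: fails — world t does not see itself.
Valid on: G1.

G1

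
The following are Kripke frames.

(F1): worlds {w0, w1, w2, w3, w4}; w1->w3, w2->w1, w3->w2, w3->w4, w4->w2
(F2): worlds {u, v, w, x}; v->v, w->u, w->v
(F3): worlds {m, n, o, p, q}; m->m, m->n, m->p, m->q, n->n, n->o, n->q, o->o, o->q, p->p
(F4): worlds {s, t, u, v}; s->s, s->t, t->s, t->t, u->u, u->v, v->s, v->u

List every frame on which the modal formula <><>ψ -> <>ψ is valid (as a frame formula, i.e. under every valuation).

(F2)

Frame correspondent (Sahlqvist): forall x forall y forall z (Rxy & Ryz -> Rxz) — i.e. transitivity.
(F1): fails — Rw3w2 and Rw2w1 but not Rw3w1.
(F2): ✓.
(F3): fails — Rmn and Rno but not Rmo.
(F4): fails — Ruv and Rvs but not Rus.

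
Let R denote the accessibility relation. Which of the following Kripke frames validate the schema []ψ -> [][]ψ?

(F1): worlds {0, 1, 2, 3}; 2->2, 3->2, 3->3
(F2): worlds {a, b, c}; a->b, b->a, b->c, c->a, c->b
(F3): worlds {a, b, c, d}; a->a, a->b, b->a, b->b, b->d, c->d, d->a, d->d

(F1)

The schema corresponds to transitivity: forall x forall y forall z (Rxy & Ryz -> Rxz).
(F1): ✓.
(F2): fails — Rbc and Rcb but not Rbb.
(F3): fails — Rcd and Rda but not Rca.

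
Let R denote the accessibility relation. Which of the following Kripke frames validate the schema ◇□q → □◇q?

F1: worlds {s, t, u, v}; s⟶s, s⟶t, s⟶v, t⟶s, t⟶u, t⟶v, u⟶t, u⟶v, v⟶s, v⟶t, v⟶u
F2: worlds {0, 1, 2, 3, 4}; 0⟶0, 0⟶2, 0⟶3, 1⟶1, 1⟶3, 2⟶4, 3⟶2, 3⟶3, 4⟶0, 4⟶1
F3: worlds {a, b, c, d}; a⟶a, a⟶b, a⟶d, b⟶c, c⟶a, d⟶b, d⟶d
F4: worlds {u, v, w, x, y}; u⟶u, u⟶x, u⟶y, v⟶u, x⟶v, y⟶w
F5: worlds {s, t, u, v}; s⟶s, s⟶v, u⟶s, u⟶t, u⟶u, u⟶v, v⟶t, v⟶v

F1

The schema corresponds to convergence: ∀x ∀y ∀z (Rxy ∧ Rxz → ∃w (Ryw ∧ Rzw)).
F1: condition met.
F2: fails — R00 and R02 but 0 and 2 have no common successor.
F3: fails — Rab and Raa but b and a have no common successor.
F4: fails — Ruu and Rux but u and x have no common successor.
F5: fails — Ruv and Rut but v and t have no common successor.
Valid on: F1.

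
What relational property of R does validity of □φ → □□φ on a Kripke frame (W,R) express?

Transitivity

Suppose □φ→□□φ is valid. Take Rxy, Ryz and set V(φ)={w : Rxw}. Then □φ at x, so □□φ at x, so □φ at y, so φ at z, i.e. Rxz.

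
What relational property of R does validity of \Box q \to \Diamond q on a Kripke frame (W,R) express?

seriality

Suppose □q→◇q is valid. At any x set V(q)=W. Then □q at x, so ◇q at x, so x has a successor.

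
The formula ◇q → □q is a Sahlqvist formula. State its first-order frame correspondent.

Suppose ◇q→□q is valid. Take Rxy, Rxz and set V(q)={y}. Then ◇q at x, so □q at x, so q at z, i.e. z=y.

Partial functionality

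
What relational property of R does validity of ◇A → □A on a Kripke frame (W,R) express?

partial functionality: ∀x ∀y ∀z (Rxy ∧ Rxz → y = z)

This is the CD axiom.
Its frame correspondent is partial functionality — ∀x ∀y ∀z (Rxy ∧ Rxz → y = z).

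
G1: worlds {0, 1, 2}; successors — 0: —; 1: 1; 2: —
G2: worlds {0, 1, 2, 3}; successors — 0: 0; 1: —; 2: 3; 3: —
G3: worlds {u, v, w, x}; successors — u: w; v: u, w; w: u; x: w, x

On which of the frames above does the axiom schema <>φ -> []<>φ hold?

G1

The schema corresponds to the Euclidean property: forall x forall y forall z (Rxy & Rxz -> Ryz).
G1: holds.
G2: fails — R23 and R23 but not R33.
G3: fails — Ruw and Ruw but not Rww.
Valid on: G1.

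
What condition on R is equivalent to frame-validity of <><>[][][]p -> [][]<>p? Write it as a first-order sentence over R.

forall x forall y forall z ((x R^2 y & x R^2 z) -> exists w (y R^3 w & zRw))

This is a Sahlqvist (Geach-type) schema ◇^2□^3p → □^2◇^1p.
First-order correspondent: forall x forall y forall z ((x R^2 y & x R^2 z) -> exists w (y R^3 w & zRw)).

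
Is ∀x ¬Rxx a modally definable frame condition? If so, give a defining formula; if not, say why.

If a class were modally definable it would be closed under surjective bounded morphisms (Goldblatt–Thomason).
The 4-cycle (worlds w0,w1,w2,w3 with w0→w1→w2→w3→w0) is irreflexive, and the map sending every world to a single reflexive point • is a surjective bounded morphism (forth: every edge maps to (•,•); back: every world has a successor). So any modal formula valid on the 4-cycle is also valid on the reflexive point, which is not irreflexive.
So the class is not modally definable.

Not modally definable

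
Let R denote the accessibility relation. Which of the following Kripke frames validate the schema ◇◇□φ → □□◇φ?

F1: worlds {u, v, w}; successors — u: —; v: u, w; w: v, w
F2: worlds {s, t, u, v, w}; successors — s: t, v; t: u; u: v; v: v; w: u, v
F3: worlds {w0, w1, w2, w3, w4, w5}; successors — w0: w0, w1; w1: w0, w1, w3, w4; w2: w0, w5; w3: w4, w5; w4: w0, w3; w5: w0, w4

F2

Frame correspondent (Sahlqvist): ∀x ∀y ∀z ((xR²y ∧ xR²z) → ∃w (yRw ∧ zRw)) — i.e. a generalized confluence (Geach) condition.
F1: fails — wR²u, wR²u but no t with uRt and uRt.
F2: holds.
F3: fails — w0R²w0, w0R²w3 but no w with w0Rw and w3Rw.
Valid on: F2.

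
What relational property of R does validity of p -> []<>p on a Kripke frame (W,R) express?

This schema is the B axiom.
Its frame correspondent is symmetry — forall x forall y (Rxy -> Ryx).

symmetry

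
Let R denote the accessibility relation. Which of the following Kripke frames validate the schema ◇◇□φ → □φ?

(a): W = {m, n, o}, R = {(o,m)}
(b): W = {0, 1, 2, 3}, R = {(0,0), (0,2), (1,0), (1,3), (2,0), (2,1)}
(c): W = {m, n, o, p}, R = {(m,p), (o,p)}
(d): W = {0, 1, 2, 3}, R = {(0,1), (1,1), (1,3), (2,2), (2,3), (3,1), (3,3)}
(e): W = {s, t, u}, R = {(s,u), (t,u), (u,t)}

(a), (c), (e)

This is the axiom for a generalized confluence (Geach) condition; its first-order frame correspondent is ∀x ∀y ∀z ((xR²y ∧ xRz) → ∃w (yRw ∧ z = w)).
(a): condition met.
(b): fails — 0R²1, 0R2 but no w with 1Rw and 2=w.
(c): condition met.
(d): fails — 2R²1, 2R2 but no w with 1Rw and 2=w.
(e): condition met.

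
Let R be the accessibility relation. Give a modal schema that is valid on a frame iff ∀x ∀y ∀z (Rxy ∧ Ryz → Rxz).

□s → □□s

The condition is transitivity. The 4 schema □s → □□s defines it.
Suppose □s→□□s is valid. Take Rxy, Ryz and set V(s)={w : Rxw}. Then □s at x, so □□s at x, so □s at y, so s at z, i.e. Rxz.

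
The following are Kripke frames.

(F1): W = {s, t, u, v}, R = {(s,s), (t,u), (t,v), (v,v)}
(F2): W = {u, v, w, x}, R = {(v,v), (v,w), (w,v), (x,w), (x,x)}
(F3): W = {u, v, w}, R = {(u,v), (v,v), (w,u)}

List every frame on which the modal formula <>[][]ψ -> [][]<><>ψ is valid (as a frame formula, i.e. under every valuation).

(F2), (F3)

Frame correspondent (Sahlqvist): forall x forall y forall z ((xRy & x R^2 z) -> exists w (y R^2 w & z R^2 w)) — i.e. a generalized confluence (Geach) condition.
(F1): fails — tRu, tR²v but no w with uR²w and vR²w.
(F2): satisfies the condition.
(F3): satisfies the condition.
Valid on: (F2), (F3).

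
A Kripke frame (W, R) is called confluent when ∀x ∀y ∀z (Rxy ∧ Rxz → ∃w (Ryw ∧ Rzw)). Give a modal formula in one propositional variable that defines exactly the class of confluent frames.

◇□s → □◇s

This is convergence; the standard corresponding axiom is .2: ◇□s → □◇s.
Suppose ◇□s→□◇s is valid. Take Rxy, Rxz and set V(s)={w : Ryw}. Then □s at y so ◇□s at x, so □◇s at x, so ◇s at z, giving w with Rzw and Ryw.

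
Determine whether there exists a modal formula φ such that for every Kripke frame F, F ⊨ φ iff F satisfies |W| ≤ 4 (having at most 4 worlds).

Modal frame validity is preserved under disjoint unions.
Any modal formula valid on each of 5 disjoint one-world frames is valid on their disjoint union (validity is preserved under disjoint unions). Each one-world frame has |W|=1≤4, but the union has |W|=5.
So no modal formula (or set of formulas) defines exactly the |W|≤4 frames.

Not modally definable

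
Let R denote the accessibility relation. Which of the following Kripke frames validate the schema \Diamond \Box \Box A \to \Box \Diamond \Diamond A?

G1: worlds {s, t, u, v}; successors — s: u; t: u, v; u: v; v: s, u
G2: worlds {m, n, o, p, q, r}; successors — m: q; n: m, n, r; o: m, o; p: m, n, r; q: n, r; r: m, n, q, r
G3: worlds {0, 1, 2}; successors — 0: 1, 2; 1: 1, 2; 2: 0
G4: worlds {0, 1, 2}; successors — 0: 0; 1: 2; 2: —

The schema corresponds to a generalized confluence (Geach) condition: \forall x \forall y \forall z ((xRy \wedge xRz) \to \exists w (y R^2 w \wedge z R^2 w)).
G1: fails — vRs, vRu but no w with sR²w and uR²w.
G2: fails — oRm, oRo but no w with mR²w and oR²w.
G3: holds.
G4: fails — 1R2, 1R2 but no w with 2R²w and 2R²w.

G3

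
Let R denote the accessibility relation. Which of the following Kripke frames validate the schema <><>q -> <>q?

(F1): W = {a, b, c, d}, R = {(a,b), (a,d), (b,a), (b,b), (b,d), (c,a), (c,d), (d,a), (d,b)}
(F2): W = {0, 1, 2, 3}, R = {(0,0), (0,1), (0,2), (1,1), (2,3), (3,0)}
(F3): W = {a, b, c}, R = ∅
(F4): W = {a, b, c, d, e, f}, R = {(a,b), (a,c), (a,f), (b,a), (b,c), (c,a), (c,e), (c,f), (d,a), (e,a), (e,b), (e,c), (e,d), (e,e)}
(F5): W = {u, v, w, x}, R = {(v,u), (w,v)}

(F3)

The schema corresponds to a generalized confluence (Geach) condition: forall x forall y (x R^2 y -> exists w (y = w & xRw)).
(F1): fails — aR²a but no w with a=w and aRw.
(F2): fails — 0R²3 but no w with 3=w and 0Rw.
(F3): satisfies the condition.
(F4): fails — aR²a but no w with a=w and aRw.
(F5): fails — wR²u but no t with u=t and wRt.
Valid on: (F3).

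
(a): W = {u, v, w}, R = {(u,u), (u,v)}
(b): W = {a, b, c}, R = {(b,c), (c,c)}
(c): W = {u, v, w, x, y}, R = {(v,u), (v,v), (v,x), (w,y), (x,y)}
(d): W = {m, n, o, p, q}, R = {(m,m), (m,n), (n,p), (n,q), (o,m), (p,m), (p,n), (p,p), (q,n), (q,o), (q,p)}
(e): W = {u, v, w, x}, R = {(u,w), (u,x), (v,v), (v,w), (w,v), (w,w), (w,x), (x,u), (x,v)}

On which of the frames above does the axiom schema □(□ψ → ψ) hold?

The schema corresponds to shift-reflexivity: ∀x ∀y (Rxy → Ryy).
(a): fails — Ruv but not Rvv.
(b): ✓.
(c): fails — Rvu but not Ruu.
(d): fails — Rpn but not Rnn.
(e): fails — Rwx but not Rxx.
Valid on: (b).

(b)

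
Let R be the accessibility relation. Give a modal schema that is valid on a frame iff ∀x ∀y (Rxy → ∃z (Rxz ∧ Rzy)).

□□s → □s

The condition is density. The C4 schema □□s → □s defines it.
Suppose □□s→□s is valid. Take Rxy and set V(s)={w : xR²w}. Then □□s at x, so □s at x, so s at y, i.e. ∃z(Rxz∧Rzy).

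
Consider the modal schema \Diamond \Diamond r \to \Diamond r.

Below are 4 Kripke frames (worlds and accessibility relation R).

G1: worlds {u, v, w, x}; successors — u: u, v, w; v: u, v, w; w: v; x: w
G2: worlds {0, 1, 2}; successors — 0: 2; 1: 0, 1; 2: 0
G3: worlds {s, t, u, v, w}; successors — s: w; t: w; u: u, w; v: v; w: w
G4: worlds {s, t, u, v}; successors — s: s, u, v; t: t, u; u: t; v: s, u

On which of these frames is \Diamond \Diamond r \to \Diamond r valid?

Frame correspondent (Sahlqvist): \forall x \forall y \forall z (Rxy \wedge Ryz \to Rxz) — i.e. transitivity.
G1: fails — Rxw and Rwv but not Rxv.
G2: fails — R10 and R02 but not R12.
G3: satisfies the condition.
G4: fails — Rut and Rtu but not Ruu.
Valid on: G3.

G3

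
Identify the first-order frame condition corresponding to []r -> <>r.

Suppose □r→◇r is valid. At any x set V(r)=W. Then □r at x, so ◇r at x, so x has a successor.
The converse is a direct semantic check.
So the correspondent is seriality.

seriality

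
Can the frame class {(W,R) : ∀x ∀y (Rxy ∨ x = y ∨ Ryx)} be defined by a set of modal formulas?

Not modally definable

If a class were modally definable it would be closed under disjoint unions (Goldblatt–Thomason).
Take 4 disjoint single-world reflexive frames: each is trivially connected, but their disjoint union has 4 worlds with no edge between distinct components, so it is not connected.
So no modal formula (or set of formulas) defines exactly the connected frames.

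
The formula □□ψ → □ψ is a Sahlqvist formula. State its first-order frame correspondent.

density

Suppose □□ψ→□ψ is valid. Take Rxy and set V(ψ)={w : xR²w}. Then □□ψ at x, so □ψ at x, so ψ at y, i.e. ∃z(Rxz∧Rzy).
The converse is a direct semantic check.
Frame condition: ∀x ∀y (Rxy → ∃z (Rxz ∧ Rzy)).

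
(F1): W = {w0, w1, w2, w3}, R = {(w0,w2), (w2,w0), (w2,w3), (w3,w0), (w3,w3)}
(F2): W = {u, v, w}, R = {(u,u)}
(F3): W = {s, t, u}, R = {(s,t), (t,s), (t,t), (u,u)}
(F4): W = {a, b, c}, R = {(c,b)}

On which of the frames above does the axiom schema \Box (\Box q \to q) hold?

Frame correspondent (Sahlqvist): \forall x \forall y (Rxy \to Ryy) — i.e. shift-reflexivity.
(F1): fails — Rw3w0 but not Rw0w0.
(F2): ✓.
(F3): fails — Rts but not Rss.
(F4): fails — Rcb but not Rbb.

(F2)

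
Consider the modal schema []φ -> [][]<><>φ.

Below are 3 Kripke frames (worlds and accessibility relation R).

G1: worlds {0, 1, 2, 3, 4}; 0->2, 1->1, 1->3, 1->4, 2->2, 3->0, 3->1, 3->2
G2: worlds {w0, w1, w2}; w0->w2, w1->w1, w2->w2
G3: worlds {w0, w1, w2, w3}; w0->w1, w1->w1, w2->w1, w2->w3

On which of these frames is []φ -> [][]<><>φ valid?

The schema corresponds to a generalized confluence (Geach) condition: forall x forall z (x R^2 z -> exists w (xRw & z R^2 w)).
G1: fails — 1R²0 but no w with 1Rw and 0R²w.
G2: holds.
G3: holds.

G2, G3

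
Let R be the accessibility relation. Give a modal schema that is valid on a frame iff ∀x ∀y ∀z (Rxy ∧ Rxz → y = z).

The condition is partial functionality. The CD schema ◇s → □s defines it.

◇s → □s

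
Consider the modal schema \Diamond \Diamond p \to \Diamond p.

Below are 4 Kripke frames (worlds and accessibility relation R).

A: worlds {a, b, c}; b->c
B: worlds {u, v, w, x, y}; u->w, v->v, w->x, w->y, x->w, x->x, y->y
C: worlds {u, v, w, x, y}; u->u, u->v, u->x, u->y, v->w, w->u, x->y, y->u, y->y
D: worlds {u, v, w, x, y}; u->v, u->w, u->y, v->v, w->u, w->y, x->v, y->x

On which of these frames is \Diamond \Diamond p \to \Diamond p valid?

This is the axiom for transitivity; its first-order frame correspondent is \forall x \forall y \forall z (Rxy \wedge Ryz \to Rxz).
A: ✓.
B: fails — Rxw and Rwy but not Rxy.
C: fails — Ruv and Rvw but not Ruw.
D: fails — Ryx and Rxv but not Ryv.
Valid on: A.

A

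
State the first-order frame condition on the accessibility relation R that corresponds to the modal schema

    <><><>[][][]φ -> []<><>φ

forall x forall y forall z ((x R^3 y & xRz) -> exists w (y R^3 w & z R^2 w))

This is a Sahlqvist (Geach-type) schema ◇^3□^3φ → □^1◇^2φ.
First-order correspondent: forall x forall y forall z ((x R^3 y & xRz) -> exists w (y R^3 w & z R^2 w)).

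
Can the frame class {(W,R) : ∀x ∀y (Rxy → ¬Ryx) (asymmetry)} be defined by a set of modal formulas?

Any modally definable frame class is closed under surjective bounded morphisms.
The 4-cycle (worlds a,b,c,d with a→b→c→d→a) is asymmetric. Mapping every world to a single reflexive point • is a surjective bounded morphism, and the reflexive point is not asymmetric (R•• but asymmetry requires ¬R••).
Hence asymmetry is not modally definable.

No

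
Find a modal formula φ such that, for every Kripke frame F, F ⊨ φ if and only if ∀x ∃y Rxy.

□ψ → ◇ψ

The condition is seriality. The D schema □ψ → ◇ψ defines it.
Suppose □ψ→◇ψ is valid. At any x set V(ψ)=W. Then □ψ at x, so ◇ψ at x, so x has a successor.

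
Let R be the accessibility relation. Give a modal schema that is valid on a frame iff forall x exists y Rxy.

□s → ◇s

A defining formula is □s → ◇s (the D axiom).
Suppose □s→◇s is valid. At any x set V(s)=W. Then □s at x, so ◇s at x, so x has a successor.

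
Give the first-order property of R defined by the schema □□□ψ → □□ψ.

∀x ∀z (xR²z → ∃w (xR³w ∧ z = w))

This is a Sahlqvist (Geach-type) schema ◇^0□^3ψ → □^2◇^0ψ.
Minimal-valuation argument: fix x; take any y with xR^0y and any z with xR^2z. Set V(ψ) to the set of worlds R-reachable from y in exactly 3 steps. Then □^3ψ holds at y, so the antecedent holds at x; validity forces ◇^0ψ at z, giving a w with zR^0w and yR^3w.
First-order correspondent: ∀x ∀z (xR²z → ∃w (xR³w ∧ z = w)).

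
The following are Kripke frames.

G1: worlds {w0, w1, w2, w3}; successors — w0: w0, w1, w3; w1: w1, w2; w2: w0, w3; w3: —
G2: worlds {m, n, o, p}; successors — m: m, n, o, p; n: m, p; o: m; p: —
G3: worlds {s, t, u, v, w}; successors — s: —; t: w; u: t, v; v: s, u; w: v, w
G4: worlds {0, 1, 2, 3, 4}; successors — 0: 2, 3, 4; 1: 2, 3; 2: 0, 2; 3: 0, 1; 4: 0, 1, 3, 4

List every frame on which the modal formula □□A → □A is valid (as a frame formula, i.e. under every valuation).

This is the axiom for density; its first-order frame correspondent is ∀x ∀y (Rxy → ∃z (Rxz ∧ Rzy)).
G1: holds.
G2: holds.
G3: fails — Ruv but no z with Ruz and Rzv.
G4: fails — R31 but no z with R3z and Rz1.

G1, G2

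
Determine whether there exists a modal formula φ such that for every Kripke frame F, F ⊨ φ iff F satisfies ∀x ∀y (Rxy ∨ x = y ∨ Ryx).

Modal frame validity is preserved under disjoint unions.
Take 3 disjoint single-world reflexive frames: each is trivially connected, but their disjoint union has 3 worlds with no edge between distinct components, so it is not connected.
Hence connectedness of R is not modally definable.

Not modally definable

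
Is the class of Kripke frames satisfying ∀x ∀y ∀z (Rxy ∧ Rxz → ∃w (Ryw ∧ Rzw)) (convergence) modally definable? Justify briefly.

This is a Sahlqvist condition; the .2 axiom ◇□r → □◇r defines it.
Suppose ◇□r→□◇r is valid. Take Rxy, Rxz and set V(r)={w : Ryw}. Then □r at y so ◇□r at x, so □◇r at x, so ◇r at z, giving w with Rzw and Ryw.

Yes, by ◇□r → □◇r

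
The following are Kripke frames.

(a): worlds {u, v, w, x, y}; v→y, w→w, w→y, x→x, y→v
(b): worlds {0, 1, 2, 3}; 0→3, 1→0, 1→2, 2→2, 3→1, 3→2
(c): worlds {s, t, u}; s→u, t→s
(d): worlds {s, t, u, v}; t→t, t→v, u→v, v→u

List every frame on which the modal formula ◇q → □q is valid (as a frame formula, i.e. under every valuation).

This is the axiom for partial functionality; its first-order frame correspondent is ∀x ∀y ∀z (Rxy ∧ Rxz → y = z).
(a): fails — w sees both w and y.
(b): fails — 1 sees both 0 and 2.
(c): ✓.
(d): fails — t sees both t and v.
Valid on: (c).

(c)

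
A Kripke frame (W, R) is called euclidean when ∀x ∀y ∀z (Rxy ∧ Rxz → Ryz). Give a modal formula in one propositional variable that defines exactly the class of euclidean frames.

A defining formula is ◇r → □◇r (the 5 axiom).
Suppose ◇r→□◇r is valid. Take Rxy, Rxz and set V(r)={y}. Then ◇r at x, so □◇r at x, so ◇r at z, so some w with Rzw has r; w=y, i.e. Rzy. By symmetry of the argument, Ryz.

◇r → □◇r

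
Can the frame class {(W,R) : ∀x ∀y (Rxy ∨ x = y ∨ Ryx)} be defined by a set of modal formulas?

Not definable by any modal formula

Modal frame validity is preserved under disjoint unions.
Take 2 disjoint single-world reflexive frames: each is trivially connected, but their disjoint union has 2 worlds with no edge between distinct components, so it is not connected.
So the class is not modally definable.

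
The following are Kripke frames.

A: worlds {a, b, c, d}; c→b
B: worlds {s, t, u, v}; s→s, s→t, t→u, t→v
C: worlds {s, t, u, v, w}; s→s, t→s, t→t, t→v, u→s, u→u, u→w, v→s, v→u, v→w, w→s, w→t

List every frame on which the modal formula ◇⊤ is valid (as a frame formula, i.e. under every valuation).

This is the axiom for seriality; its first-order frame correspondent is ∀x ∃y Rxy.
A: fails — world a has no successor.
B: fails — world u has no successor.
C: ✓.

C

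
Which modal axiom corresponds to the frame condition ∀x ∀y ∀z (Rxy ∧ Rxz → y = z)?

◇r → □r

This is partial functionality; the standard corresponding axiom is CD: ◇r → □r.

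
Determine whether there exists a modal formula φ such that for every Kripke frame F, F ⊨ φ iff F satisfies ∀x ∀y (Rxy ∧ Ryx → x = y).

Any modally definable frame class is closed under surjective bounded morphisms.
The 6-cycle (worlds a,b,c,d,e,f with a→b→c→d→e→f→a) is antisymmetric. Sending even-indexed worlds to • and odd-indexed worlds to ∘ is a surjective bounded morphism onto the two-world frame with •↔∘, which is not antisymmetric.
So no modal formula (or set of formulas) defines exactly the antisymmetric frames.

Not definable by any modal formula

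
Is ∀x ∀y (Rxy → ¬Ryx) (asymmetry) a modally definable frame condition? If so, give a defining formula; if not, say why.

No — not modally definable

Any modally definable frame class is closed under surjective bounded morphisms.
The 3-cycle (worlds w0,w1,w2 with w0→w1→w2→w0) is asymmetric. Mapping every world to a single reflexive point • is a surjective bounded morphism, and the reflexive point is not asymmetric (R•• but asymmetry requires ¬R••).
Hence asymmetry is not modally definable.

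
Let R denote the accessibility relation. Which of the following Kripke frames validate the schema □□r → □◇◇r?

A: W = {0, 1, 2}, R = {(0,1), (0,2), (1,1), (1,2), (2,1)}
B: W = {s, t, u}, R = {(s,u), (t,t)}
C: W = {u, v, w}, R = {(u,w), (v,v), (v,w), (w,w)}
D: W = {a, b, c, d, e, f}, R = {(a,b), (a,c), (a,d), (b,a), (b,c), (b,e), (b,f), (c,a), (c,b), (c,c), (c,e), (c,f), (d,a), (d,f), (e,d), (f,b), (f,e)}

A, C

The schema corresponds to a generalized confluence (Geach) condition: ∀x ∀z (xRz → ∃w (xR²w ∧ zR²w)).
A: ✓.
B: fails — sRu but no w with sR²w and uR²w.
C: ✓.
D: fails — eRd but no w with eR²w and dR²w.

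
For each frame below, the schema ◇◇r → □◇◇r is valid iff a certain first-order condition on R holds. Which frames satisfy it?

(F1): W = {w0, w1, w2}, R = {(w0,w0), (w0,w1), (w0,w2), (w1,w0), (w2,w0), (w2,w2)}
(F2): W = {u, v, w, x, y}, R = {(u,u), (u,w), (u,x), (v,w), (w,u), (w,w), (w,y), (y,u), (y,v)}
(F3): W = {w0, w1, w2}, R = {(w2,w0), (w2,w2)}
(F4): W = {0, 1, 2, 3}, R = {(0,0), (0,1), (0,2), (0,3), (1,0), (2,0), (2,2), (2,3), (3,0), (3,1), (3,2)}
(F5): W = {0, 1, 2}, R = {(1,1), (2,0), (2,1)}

(F1), (F4)

Frame correspondent (Sahlqvist): ∀x ∀y ∀z ((xR²y ∧ xRz) → ∃w (y = w ∧ zR²w)) — i.e. a generalized confluence (Geach) condition.
(F1): condition met.
(F2): fails — uR²u, uRx but no t with u=t and xR²t.
(F3): fails — w2R²w0, w2Rw0 but no w with w0=w and w0R²w.
(F4): condition met.
(F5): fails — 2R²1, 2R0 but no w with 1=w and 0R²w.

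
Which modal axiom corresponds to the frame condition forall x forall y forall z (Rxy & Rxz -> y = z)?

◇p → □p

The condition is partial functionality. The CD schema ◇p → □p defines it.
Suppose ◇p→□p is valid. Take Rxy, Rxz and set V(p)={y}. Then ◇p at x, so □p at x, so p at z, i.e. z=y.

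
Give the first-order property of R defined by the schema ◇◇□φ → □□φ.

∀x ∀y ∀z ((xR²y ∧ xR²z) → ∃w (yRw ∧ z = w))

This is a Sahlqvist (Geach-type) schema ◇^2□^1φ → □^2◇^0φ.
First-order correspondent: ∀x ∀y ∀z ((xR²y ∧ xR²z) → ∃w (yRw ∧ z = w)).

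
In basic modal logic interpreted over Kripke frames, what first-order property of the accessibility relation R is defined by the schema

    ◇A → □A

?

Suppose ◇A→□A is valid. Take Rxy, Rxz and set V(A)={y}. Then ◇A at x, so □A at x, so A at z, i.e. z=y.

partial functionality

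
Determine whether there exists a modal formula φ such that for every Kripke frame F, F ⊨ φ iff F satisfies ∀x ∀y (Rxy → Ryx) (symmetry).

Yes: it is symmetry, defined by the B schema q → □◇q.

Yes — defined by q → □◇q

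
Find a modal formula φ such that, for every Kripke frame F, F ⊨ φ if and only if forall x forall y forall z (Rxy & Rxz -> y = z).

The condition is partial functionality. The CD schema ◇r → □r defines it.
Suppose ◇r→□r is valid. Take Rxy, Rxz and set V(r)={y}. Then ◇r at x, so □r at x, so r at z, i.e. z=y.

◇r → □r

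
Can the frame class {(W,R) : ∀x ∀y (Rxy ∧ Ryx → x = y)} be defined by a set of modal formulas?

No — not modally definable

Any modally definable frame class is closed under surjective bounded morphisms.
The 8-cycle (worlds s,t,u,v,w,x,y,z with s→t→u→v→w→x→y→z→s) is antisymmetric. Sending even-indexed worlds to • and odd-indexed worlds to ∘ is a surjective bounded morphism onto the two-world frame with •↔∘, which is not antisymmetric.
So the class is not modally definable.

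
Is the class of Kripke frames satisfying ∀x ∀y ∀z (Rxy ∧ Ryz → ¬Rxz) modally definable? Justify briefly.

No

Any modally definable frame class is closed under surjective bounded morphisms.
The 7-cycle (worlds 0,1,2,3,4,5,6 with 0→1→2→3→4→5→6→0) is intransitive. Mapping every world to a single reflexive point • is a surjective bounded morphism; the reflexive point is not intransitive (R••∧R•• but R••).
Hence intransitivity is not modally definable.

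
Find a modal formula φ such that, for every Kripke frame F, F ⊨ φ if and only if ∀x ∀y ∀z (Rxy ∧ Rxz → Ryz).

◇s → □◇s

This is the Euclidean property; the standard corresponding axiom is 5: ◇s → □◇s.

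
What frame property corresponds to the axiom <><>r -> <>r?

transitivity: forall x forall y forall z (Rxy & Ryz -> Rxz)

This is a form of the 4 axiom.
It corresponds to transitivity: forall x forall y forall z (Rxy & Ryz -> Rxz).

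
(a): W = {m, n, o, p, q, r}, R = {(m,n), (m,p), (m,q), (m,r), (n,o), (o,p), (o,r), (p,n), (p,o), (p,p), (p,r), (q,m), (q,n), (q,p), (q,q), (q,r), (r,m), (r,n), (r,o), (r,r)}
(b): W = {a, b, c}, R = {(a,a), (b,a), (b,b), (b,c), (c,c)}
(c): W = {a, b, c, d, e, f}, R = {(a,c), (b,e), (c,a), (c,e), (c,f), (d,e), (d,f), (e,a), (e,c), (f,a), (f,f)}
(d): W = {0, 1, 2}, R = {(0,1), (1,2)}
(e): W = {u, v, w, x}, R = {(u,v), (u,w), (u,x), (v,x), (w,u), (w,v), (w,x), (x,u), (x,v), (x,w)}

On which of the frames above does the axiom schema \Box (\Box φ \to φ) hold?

This is the axiom for shift-reflexivity; its first-order frame correspondent is \forall x \forall y (Rxy \to Ryy).
(a): fails — Rpn but not Rnn.
(b): ✓.
(c): fails — Rde but not Ree.
(d): fails — R12 but not R22.
(e): fails — Ruv but not Rvv.
Valid on: (b).

(b)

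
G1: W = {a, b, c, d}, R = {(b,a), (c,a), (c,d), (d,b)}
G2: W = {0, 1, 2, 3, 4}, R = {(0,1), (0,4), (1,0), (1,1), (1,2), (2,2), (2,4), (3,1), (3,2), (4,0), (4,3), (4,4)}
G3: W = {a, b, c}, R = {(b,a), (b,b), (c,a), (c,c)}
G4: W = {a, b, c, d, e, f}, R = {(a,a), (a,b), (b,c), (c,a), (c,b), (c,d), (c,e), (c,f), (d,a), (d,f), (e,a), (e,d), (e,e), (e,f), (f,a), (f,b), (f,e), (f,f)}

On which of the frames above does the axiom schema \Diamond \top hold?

G2, G4

The schema corresponds to seriality: \forall x \exists y Rxy.
G1: fails — world a has no successor.
G2: ✓.
G3: fails — world a has no successor.
G4: ✓.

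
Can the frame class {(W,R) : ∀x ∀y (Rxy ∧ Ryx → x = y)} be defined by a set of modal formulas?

If a class were modally definable it would be closed under surjective bounded morphisms (Goldblatt–Thomason).
The 4-cycle (worlds 0,1,2,3 with 0→1→2→3→0) is antisymmetric. Sending even-indexed worlds to • and odd-indexed worlds to ∘ is a surjective bounded morphism onto the two-world frame with •↔∘, which is not antisymmetric.
So no modal formula (or set of formulas) defines exactly the antisymmetric frames.

No — not modally definable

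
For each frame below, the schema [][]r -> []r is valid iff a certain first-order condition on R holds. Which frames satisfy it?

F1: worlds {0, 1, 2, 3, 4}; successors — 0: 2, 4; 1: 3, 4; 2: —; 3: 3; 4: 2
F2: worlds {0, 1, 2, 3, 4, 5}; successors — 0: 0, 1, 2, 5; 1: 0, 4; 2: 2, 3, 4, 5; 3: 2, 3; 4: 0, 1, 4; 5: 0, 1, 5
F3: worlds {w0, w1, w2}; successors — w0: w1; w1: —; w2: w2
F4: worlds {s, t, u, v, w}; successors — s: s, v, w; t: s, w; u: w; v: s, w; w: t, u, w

F2, F4

Frame correspondent (Sahlqvist): forall x forall y (Rxy -> exists z (Rxz & Rzy)) — i.e. density.
F1: fails — R04 but no z with R0z and Rz4.
F2: condition met.
F3: fails — Rw0w1 but no z with Rw0z and Rzw1.
F4: condition met.
Valid on: F2, F4.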